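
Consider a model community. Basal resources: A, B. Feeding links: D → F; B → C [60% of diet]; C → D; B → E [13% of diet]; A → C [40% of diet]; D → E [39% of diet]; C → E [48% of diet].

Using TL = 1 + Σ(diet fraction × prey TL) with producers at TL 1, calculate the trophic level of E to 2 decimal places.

3.26

C: 1 + (0.4×1 + 0.6×1) = 2
D: 1 + 2 = 3
E: 1 + (0.13×1 + 0.39×3 + 0.48×2) = 3.26
F: 1 + 3 = 4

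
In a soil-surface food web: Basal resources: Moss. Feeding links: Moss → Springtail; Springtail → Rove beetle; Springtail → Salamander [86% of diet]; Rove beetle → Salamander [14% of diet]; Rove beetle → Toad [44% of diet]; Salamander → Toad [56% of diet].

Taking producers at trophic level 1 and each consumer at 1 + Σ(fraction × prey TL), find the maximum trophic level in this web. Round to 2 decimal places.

4.08

Springtail: 1 + 1 = 2
Rove beetle: 1 + 2 = 3
Salamander: 1 + (0.86×2 + 0.14×3) = 3.14
Toad: 1 + (0.44×3 + 0.56×3.14) = 4.0784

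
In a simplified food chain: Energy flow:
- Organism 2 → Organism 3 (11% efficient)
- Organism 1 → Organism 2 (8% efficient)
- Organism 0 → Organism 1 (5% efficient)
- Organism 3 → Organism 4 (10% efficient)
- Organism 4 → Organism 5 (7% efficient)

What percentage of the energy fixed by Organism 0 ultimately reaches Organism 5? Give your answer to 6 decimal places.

0.000308%

Product of link efficiencies: 0.05 × 0.08 × 0.11 × 0.1 × 0.07 = 0.00000308
As a percentage: 0.00000308 × 100 = 0.000308%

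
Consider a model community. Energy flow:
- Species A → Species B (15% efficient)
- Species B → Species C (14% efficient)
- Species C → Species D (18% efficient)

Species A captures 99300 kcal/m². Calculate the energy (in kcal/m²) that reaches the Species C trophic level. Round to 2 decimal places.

2085.30 kcal/m²

Species B: 99300 × 0.15 = 14895 kcal/m²
Species C: 14895 × 0.14 = 2085.3 kcal/m²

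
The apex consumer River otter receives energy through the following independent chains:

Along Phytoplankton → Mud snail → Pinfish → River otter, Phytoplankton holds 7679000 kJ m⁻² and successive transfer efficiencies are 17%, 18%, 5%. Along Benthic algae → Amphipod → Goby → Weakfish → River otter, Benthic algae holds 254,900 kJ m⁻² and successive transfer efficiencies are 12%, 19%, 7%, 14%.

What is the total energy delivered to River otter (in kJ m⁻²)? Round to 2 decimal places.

Via Phytoplankton: 7679000 × 0.17 × 0.18 × 0.05 = 11748.87 kJ m⁻²
Via Benthic algae: 254900 × 0.12 × 0.19 × 0.07 × 0.14 = 56.954856 kJ m⁻²
Total at River otter: 11748.87 + 56.954856 = 11805.824856 kJ m⁻²

11805.82 kJ m⁻²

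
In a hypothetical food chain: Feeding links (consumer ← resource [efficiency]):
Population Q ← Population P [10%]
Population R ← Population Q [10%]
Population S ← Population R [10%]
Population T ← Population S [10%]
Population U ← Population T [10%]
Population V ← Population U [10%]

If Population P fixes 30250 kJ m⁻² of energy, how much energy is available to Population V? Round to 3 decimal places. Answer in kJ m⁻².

Population Q: 30250 × 0.1 = 3025 kJ m⁻²
Population R: 3025 × 0.1 = 302.5 kJ m⁻²
Population S: 302.5 × 0.1 = 30.25 kJ m⁻²
Population T: 30.25 × 0.1 = 3.025 kJ m⁻²
Population U: 3.025 × 0.1 = 0.3025 kJ m⁻²
Population V: 0.3025 × 0.1 = 0.03025 kJ m⁻²

0.030 kJ m⁻²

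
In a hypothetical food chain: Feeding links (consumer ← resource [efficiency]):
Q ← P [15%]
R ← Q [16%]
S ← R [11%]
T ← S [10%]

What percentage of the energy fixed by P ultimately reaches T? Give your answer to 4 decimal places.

0.0264%

Product of link efficiencies: 0.15 × 0.16 × 0.11 × 0.1 = 0.000264
As a percentage: 0.000264 × 100 = 0.0264%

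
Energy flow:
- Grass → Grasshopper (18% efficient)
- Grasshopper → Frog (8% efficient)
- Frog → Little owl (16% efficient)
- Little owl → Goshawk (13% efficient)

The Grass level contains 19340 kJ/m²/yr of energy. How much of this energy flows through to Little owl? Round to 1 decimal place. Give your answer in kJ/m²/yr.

44.6 kJ/m²/yr

Grasshopper: 19340 × 0.18 = 3481.2 kJ/m²/yr
Frog: 3481.2 × 0.08 = 278.496 kJ/m²/yr
Little owl: 278.496 × 0.16 = 44.55936 kJ/m²/yr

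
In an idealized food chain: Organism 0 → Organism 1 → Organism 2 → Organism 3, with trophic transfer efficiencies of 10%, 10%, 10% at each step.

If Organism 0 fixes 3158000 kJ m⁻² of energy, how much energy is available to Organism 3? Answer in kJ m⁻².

3158 kJ m⁻²

Organism 1: 3158000 × 0.1 = 315800 kJ m⁻²
Organism 2: 315800 × 0.1 = 31580 kJ m⁻²
Organism 3: 31580 × 0.1 = 3158 kJ m⁻²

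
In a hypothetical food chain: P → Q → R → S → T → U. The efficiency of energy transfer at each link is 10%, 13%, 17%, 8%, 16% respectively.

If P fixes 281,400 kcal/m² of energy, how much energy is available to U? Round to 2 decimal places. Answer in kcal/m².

Q: 281400 × 0.1 = 28140 kcal/m²
R: 28140 × 0.13 = 3658.2 kcal/m²
S: 3658.2 × 0.17 = 621.894 kcal/m²
T: 621.894 × 0.08 = 49.75152 kcal/m²
U: 49.75152 × 0.16 = 7.9602432 kcal/m²

7.96 kcal/m²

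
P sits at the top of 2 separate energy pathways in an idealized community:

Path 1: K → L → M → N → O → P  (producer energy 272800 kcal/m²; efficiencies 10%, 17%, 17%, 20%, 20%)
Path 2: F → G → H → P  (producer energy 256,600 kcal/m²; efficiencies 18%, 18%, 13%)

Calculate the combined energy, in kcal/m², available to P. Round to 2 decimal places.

Path 1: 272800 × 0.1 × 0.17 × 0.17 × 0.2 × 0.2 = 31.53568 kcal/m²
Path 2: 256600 × 0.18 × 0.18 × 0.13 = 1080.7992 kcal/m²
Total at P: 31.53568 + 1080.7992 = 1112.33488 kcal/m²

1112.33 kcal/m²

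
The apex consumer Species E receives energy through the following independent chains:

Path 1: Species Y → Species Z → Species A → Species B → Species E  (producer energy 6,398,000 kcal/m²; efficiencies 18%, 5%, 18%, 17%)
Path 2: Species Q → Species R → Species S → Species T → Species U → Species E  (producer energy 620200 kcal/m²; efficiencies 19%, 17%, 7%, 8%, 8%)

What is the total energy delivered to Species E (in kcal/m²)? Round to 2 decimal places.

1770.98 kcal/m²

Path 1: 6398000 × 0.18 × 0.05 × 0.18 × 0.17 = 1762.0092 kcal/m²
Path 2: 620200 × 0.19 × 0.17 × 0.07 × 0.08 × 0.08 = 8.97454208 kcal/m²
Total at Species E: 1762.0092 + 8.97454208 = 1770.98374208 kcal/m²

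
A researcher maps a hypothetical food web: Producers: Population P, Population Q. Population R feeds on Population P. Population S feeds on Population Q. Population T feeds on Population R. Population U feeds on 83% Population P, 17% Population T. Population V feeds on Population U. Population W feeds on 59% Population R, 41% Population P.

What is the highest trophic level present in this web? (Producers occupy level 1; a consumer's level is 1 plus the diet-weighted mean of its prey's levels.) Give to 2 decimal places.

3.34

Population R: 1 + 1 = 2
Population S: 1 + 1 = 2
Population T: 1 + 2 = 3
Population U: 1 + (0.83×1 + 0.17×3) = 2.34
Population V: 1 + 2.34 = 3.34
Population W: 1 + (0.59×2 + 0.41×1) = 2.59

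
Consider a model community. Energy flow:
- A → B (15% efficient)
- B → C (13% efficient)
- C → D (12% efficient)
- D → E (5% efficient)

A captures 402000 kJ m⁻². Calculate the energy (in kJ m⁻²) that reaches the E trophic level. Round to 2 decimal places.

47.03 kJ m⁻²

B: 402000 × 0.15 = 60300 kJ m⁻²
C: 60300 × 0.13 = 7839 kJ m⁻²
D: 7839 × 0.12 = 940.68 kJ m⁻²
E: 940.68 × 0.05 = 47.034 kJ m⁻²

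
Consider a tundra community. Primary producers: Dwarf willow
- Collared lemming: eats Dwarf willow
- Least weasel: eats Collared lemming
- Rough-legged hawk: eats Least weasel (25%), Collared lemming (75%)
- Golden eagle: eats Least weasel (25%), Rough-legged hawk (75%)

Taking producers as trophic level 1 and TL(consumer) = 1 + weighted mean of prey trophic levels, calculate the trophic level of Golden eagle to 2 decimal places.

4.19

Collared lemming: 1 + 1 = 2
Least weasel: 1 + 2 = 3
Rough-legged hawk: 1 + (0.25×3 + 0.75×2) = 3.25
Golden eagle: 1 + (0.25×3 + 0.75×3.25) = 4.1875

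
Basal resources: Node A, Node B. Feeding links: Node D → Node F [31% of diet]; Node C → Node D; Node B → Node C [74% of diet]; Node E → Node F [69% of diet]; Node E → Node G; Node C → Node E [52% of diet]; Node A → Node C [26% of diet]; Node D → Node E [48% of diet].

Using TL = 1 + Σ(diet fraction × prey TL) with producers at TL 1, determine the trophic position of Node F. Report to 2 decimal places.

4.33

Node C: 1 + (0.74×1 + 0.26×1) = 2
Node D: 1 + 2 = 3
Node E: 1 + (0.48×3 + 0.52×2) = 3.48
Node F: 1 + (0.69×3.48 + 0.31×3) = 4.3312
Node G: 1 + 3.48 = 4.48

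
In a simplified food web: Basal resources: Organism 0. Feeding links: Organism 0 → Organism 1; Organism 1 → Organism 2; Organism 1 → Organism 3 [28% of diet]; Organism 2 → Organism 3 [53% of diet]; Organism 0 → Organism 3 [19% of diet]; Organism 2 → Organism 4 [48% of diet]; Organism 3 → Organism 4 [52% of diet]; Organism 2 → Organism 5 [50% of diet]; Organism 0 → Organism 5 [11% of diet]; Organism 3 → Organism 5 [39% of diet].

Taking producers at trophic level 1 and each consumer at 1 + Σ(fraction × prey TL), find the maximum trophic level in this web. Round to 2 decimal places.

Organism 1: 1 + 1 = 2
Organism 2: 1 + 2 = 3
Organism 3: 1 + (0.28×2 + 0.53×3 + 0.19×1) = 3.34
Organism 4: 1 + (0.48×3 + 0.52×3.34) = 4.1768
Organism 5: 1 + (0.5×3 + 0.11×1 + 0.39×3.34) = 3.9126

4.18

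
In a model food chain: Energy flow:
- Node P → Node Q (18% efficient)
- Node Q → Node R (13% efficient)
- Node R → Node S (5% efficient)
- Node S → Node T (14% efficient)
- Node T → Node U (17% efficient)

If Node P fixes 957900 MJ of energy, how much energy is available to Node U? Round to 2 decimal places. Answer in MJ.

Node Q: 957900 × 0.18 = 172422 MJ
Node R: 172422 × 0.13 = 22414.86 MJ
Node S: 22414.86 × 0.05 = 1120.743 MJ
Node T: 1120.743 × 0.14 = 156.90402 MJ
Node U: 156.90402 × 0.17 = 26.6736834 MJ

26.67 MJ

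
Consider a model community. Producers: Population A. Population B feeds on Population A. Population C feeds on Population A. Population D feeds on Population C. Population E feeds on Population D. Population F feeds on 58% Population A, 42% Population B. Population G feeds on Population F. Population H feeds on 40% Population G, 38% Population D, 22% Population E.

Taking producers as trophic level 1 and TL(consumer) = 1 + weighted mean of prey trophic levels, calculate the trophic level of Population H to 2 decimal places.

Population B: 1 + 1 = 2
Population C: 1 + 1 = 2
Population D: 1 + 2 = 3
Population E: 1 + 3 = 4
Population F: 1 + (0.58×1 + 0.42×2) = 2.42
Population G: 1 + 2.42 = 3.42
Population H: 1 + (0.4×3.42 + 0.38×3 + 0.22×4) = 4.388

4.39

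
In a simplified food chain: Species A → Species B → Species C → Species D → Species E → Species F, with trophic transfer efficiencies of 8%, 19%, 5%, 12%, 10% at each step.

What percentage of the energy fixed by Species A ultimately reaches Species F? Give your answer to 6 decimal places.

Product of link efficiencies: 0.08 × 0.19 × 0.05 × 0.12 × 0.1 = 0.00000912
As a percentage: 0.00000912 × 100 = 0.000912%

0.000912%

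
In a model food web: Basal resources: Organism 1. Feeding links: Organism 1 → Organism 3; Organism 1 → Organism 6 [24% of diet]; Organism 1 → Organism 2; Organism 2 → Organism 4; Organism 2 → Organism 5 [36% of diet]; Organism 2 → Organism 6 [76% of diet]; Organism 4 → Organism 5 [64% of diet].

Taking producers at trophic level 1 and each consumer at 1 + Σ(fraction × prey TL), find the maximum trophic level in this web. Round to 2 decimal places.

3.64

Organism 2: 1 + 1 = 2
Organism 3: 1 + 1 = 2
Organism 4: 1 + 2 = 3
Organism 5: 1 + (0.36×2 + 0.64×3) = 3.64
Organism 6: 1 + (0.76×2 + 0.24×1) = 2.76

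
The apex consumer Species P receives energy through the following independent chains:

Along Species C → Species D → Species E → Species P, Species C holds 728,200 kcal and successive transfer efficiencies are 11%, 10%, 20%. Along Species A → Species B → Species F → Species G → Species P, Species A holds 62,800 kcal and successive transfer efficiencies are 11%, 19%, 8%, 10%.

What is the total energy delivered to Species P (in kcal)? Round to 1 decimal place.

Via Species C: 728200 × 0.11 × 0.1 × 0.2 = 1602.04 kcal
Via Species A: 62800 × 0.11 × 0.19 × 0.08 × 0.1 = 10.50016 kcal
Total at Species P: 1602.04 + 10.50016 = 1612.54016 kcal

1612.5 kcal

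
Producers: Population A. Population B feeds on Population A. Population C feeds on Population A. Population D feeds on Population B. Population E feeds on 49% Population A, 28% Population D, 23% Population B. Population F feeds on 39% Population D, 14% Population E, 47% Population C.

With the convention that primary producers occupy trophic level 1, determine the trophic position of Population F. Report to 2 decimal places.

3.50

Population B: 1 + 1 = 2
Population C: 1 + 1 = 2
Population D: 1 + 2 = 3
Population E: 1 + (0.49×1 + 0.28×3 + 0.23×2) = 2.79
Population F: 1 + (0.39×3 + 0.14×2.79 + 0.47×2) = 3.5006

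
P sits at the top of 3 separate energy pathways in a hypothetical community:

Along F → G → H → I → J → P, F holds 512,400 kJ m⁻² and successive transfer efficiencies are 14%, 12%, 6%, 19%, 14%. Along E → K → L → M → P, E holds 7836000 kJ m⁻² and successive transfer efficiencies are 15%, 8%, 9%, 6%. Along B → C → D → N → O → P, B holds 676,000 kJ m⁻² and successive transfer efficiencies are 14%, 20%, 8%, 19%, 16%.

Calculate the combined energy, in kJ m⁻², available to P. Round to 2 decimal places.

Via F: 512400 × 0.14 × 0.12 × 0.06 × 0.19 × 0.14 = 13.73887872 kJ m⁻²
Via E: 7836000 × 0.15 × 0.08 × 0.09 × 0.06 = 507.7728 kJ m⁻²
Via B: 676000 × 0.14 × 0.2 × 0.08 × 0.19 × 0.16 = 46.032896 kJ m⁻²
Total at P: 13.73887872 + 507.7728 + 46.032896 = 567.54457472 kJ m⁻²

567.54 kJ m⁻²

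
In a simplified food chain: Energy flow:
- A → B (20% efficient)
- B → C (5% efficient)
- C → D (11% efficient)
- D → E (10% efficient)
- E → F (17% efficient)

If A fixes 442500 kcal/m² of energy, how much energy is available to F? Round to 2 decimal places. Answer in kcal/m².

B: 442500 × 0.2 = 88500 kcal/m²
C: 88500 × 0.05 = 4425 kcal/m²
D: 4425 × 0.11 = 486.75 kcal/m²
E: 486.75 × 0.1 = 48.675 kcal/m²
F: 48.675 × 0.17 = 8.27475 kcal/m²

8.27 kcal/m²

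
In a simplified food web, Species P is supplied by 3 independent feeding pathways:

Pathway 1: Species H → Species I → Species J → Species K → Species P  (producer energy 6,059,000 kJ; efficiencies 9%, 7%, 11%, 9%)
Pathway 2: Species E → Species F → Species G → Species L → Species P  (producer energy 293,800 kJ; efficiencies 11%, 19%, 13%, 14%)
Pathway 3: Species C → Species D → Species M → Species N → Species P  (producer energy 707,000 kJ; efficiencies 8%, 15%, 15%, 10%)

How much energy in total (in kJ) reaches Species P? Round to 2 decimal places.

616.92 kJ

Pathway 1: 6059000 × 0.09 × 0.07 × 0.11 × 0.09 = 377.89983 kJ
Pathway 2: 293800 × 0.11 × 0.19 × 0.13 × 0.14 = 111.755644 kJ
Pathway 3: 707000 × 0.08 × 0.15 × 0.15 × 0.1 = 127.26 kJ
Total at Species P: 377.89983 + 111.755644 + 127.26 = 616.915474 kJ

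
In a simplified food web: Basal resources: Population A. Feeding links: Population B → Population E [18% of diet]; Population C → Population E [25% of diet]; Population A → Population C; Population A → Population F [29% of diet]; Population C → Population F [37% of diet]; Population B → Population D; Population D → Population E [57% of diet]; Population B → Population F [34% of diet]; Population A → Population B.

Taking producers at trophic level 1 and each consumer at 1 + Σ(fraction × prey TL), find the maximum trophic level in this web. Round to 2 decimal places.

Population B: 1 + 1 = 2
Population C: 1 + 1 = 2
Population D: 1 + 2 = 3
Population E: 1 + (0.18×2 + 0.25×2 + 0.57×3) = 3.57
Population F: 1 + (0.37×2 + 0.34×2 + 0.29×1) = 2.71

3.57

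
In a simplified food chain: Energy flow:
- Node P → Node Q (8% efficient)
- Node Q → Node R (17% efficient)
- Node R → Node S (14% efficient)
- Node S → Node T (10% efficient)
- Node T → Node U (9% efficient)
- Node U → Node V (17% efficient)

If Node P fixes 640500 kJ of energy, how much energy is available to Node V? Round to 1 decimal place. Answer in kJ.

Node Q: 640500 × 0.08 = 51240 kJ
Node R: 51240 × 0.17 = 8710.8 kJ
Node S: 8710.8 × 0.14 = 1219.512 kJ
Node T: 1219.512 × 0.1 = 121.9512 kJ
Node U: 121.9512 × 0.09 = 10.975608 kJ
Node V: 10.975608 × 0.17 = 1.86585336 kJ

1.9 kJ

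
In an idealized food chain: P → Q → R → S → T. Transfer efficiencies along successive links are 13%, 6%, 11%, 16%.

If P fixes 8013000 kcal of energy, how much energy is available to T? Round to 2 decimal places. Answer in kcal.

Q: 8013000 × 0.13 = 1041690 kcal
R: 1041690 × 0.06 = 62501.4 kcal
S: 62501.4 × 0.11 = 6875.154 kcal
T: 6875.154 × 0.16 = 1100.02464 kcal

1100.02 kcal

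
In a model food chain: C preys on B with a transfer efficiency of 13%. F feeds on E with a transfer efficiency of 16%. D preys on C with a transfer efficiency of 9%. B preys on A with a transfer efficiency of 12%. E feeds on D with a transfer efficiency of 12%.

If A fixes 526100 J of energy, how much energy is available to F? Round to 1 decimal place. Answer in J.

B: 526100 × 0.12 = 63132 J
C: 63132 × 0.13 = 8207.16 J
D: 8207.16 × 0.09 = 738.6444 J
E: 738.6444 × 0.12 = 88.637328 J
F: 88.637328 × 0.16 = 14.18197248 J

14.2 J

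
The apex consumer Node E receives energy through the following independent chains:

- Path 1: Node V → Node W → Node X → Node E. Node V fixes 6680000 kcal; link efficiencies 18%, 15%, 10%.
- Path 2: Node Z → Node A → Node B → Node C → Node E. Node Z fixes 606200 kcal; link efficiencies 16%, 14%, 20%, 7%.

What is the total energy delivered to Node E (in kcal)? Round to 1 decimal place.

18226.1 kcal

Path 1: 6680000 × 0.18 × 0.15 × 0.1 = 18036 kcal
Path 2: 606200 × 0.16 × 0.14 × 0.2 × 0.07 = 190.10432 kcal
Total at Node E: 18036 + 190.10432 = 18226.10432 kcal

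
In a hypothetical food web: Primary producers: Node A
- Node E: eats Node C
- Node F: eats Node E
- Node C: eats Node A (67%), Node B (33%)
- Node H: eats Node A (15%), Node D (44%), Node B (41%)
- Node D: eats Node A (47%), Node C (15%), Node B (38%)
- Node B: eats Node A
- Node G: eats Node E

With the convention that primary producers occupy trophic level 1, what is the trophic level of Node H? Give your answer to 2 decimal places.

3.10

Node B: 1 + 1 = 2
Node C: 1 + (0.67×1 + 0.33×2) = 2.33
Node D: 1 + (0.47×1 + 0.15×2.33 + 0.38×2) = 2.5795
Node E: 1 + 2.33 = 3.33
Node F: 1 + 3.33 = 4.33
Node G: 1 + 3.33 = 4.33
Node H: 1 + (0.15×1 + 0.44×2.5795 + 0.41×2) = 3.10498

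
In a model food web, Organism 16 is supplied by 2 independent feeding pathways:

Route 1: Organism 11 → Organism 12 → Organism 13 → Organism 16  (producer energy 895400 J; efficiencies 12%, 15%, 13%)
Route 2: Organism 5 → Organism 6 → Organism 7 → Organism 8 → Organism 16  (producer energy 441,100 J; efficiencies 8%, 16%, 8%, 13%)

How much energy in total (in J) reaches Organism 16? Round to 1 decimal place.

Route 1: 895400 × 0.12 × 0.15 × 0.13 = 2095.236 J
Route 2: 441100 × 0.08 × 0.16 × 0.08 × 0.13 = 58.719232 J
Total at Organism 16: 2095.236 + 58.719232 = 2153.955232 J

2154.0 J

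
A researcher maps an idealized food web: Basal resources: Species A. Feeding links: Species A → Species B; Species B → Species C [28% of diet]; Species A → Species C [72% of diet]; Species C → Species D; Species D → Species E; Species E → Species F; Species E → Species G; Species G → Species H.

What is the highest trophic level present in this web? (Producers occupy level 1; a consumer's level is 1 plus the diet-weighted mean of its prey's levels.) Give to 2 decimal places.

Species B: 1 + 1 = 2
Species C: 1 + (0.28×2 + 0.72×1) = 2.28
Species D: 1 + 2.28 = 3.28
Species E: 1 + 3.28 = 4.28
Species F: 1 + 4.28 = 5.28
Species G: 1 + 4.28 = 5.28
Species H: 1 + 5.28 = 6.28

6.28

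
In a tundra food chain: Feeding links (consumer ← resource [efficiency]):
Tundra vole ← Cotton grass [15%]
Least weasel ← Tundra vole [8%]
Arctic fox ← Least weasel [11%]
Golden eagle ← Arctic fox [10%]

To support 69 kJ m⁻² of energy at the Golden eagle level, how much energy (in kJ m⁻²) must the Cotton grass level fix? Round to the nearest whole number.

522727 kJ m⁻²

Cumulative transfer efficiency: 0.15 × 0.08 × 0.11 × 0.1 = 0.000132
Cotton grass energy = 69 / 0.000132 = 522727 kJ m⁻²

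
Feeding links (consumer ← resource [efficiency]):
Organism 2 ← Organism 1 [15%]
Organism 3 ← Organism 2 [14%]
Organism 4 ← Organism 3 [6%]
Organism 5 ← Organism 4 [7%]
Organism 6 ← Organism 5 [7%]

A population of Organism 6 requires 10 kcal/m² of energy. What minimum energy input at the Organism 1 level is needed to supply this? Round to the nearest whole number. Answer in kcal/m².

1619695 kcal/m²

Cumulative transfer efficiency: 0.15 × 0.14 × 0.06 × 0.07 × 0.07 = 0.000006174
Organism 1 energy = 10 / 0.000006174 = 1619695 kcal/m²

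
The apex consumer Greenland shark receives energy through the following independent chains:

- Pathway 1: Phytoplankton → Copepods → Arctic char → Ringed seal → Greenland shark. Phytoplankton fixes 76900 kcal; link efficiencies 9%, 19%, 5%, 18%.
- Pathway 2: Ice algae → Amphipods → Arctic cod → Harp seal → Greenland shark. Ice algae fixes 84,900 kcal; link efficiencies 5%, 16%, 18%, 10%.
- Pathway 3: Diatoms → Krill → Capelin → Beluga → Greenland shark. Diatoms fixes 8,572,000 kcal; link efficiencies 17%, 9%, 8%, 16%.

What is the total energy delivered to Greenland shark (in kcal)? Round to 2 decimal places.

1702.80 kcal

Pathway 1: 76900 × 0.09 × 0.19 × 0.05 × 0.18 = 11.83491 kcal
Pathway 2: 84900 × 0.05 × 0.16 × 0.18 × 0.1 = 12.2256 kcal
Pathway 3: 8572000 × 0.17 × 0.09 × 0.08 × 0.16 = 1678.74048 kcal
Total at Greenland shark: 11.83491 + 12.2256 + 1678.74048 = 1702.80099 kcal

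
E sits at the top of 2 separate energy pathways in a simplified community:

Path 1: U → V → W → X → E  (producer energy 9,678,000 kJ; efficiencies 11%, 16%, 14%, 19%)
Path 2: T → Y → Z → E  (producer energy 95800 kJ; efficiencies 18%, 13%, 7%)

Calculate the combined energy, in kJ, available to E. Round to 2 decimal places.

Path 1: 9678000 × 0.11 × 0.16 × 0.14 × 0.19 = 4530.85248 kJ
Path 2: 95800 × 0.18 × 0.13 × 0.07 = 156.9204 kJ
Total at E: 4530.85248 + 156.9204 = 4687.77288 kJ

4687.77 kJ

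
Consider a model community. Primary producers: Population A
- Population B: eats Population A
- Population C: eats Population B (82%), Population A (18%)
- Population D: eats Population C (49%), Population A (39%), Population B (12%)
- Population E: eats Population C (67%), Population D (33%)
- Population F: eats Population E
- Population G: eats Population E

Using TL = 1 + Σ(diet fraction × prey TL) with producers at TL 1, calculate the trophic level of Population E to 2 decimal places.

3.88

Population B: 1 + 1 = 2
Population C: 1 + (0.82×2 + 0.18×1) = 2.82
Population D: 1 + (0.49×2.82 + 0.39×1 + 0.12×2) = 3.0118
Population E: 1 + (0.67×2.82 + 0.33×3.0118) = 3.883294
Population F: 1 + 3.883294 = 4.883294
Population G: 1 + 3.883294 = 4.883294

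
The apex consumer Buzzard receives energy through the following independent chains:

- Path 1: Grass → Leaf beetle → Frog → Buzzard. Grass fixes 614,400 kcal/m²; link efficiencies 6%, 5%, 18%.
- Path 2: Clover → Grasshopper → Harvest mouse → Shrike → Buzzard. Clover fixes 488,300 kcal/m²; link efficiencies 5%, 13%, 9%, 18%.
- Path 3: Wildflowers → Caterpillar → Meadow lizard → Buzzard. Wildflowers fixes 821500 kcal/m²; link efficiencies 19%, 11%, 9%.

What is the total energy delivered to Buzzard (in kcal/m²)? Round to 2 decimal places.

1928.44 kcal/m²

Path 1: 614400 × 0.06 × 0.05 × 0.18 = 331.776 kcal/m²
Path 2: 488300 × 0.05 × 0.13 × 0.09 × 0.18 = 51.41799 kcal/m²
Path 3: 821500 × 0.19 × 0.11 × 0.09 = 1545.2415 kcal/m²
Total at Buzzard: 331.776 + 51.41799 + 1545.2415 = 1928.43549 kcal/m²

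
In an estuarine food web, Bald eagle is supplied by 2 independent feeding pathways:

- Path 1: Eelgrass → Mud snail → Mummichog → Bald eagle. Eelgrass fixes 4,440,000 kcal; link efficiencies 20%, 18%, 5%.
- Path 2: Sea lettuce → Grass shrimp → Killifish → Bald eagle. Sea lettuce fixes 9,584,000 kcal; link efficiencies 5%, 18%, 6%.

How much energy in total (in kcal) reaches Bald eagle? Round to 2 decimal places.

13167.36 kcal

Path 1: 4440000 × 0.2 × 0.18 × 0.05 = 7992 kcal
Path 2: 9584000 × 0.05 × 0.18 × 0.06 = 5175.36 kcal
Total at Bald eagle: 7992 + 5175.36 = 13167.36 kcal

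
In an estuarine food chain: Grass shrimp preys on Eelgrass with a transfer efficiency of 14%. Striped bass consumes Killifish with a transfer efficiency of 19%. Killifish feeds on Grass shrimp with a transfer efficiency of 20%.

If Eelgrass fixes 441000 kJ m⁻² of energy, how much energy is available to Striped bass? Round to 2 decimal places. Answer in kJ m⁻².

Grass shrimp: 441000 × 0.14 = 61740 kJ m⁻²
Killifish: 61740 × 0.2 = 12348 kJ m⁻²
Striped bass: 12348 × 0.19 = 2346.12 kJ m⁻²

2346.12 kJ m⁻²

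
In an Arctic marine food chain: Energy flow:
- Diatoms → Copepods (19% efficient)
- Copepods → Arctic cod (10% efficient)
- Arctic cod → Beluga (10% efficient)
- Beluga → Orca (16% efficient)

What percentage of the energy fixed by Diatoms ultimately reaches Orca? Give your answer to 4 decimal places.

Product of link efficiencies: 0.19 × 0.1 × 0.1 × 0.16 = 0.000304
As a percentage: 0.000304 × 100 = 0.0304%

0.0304%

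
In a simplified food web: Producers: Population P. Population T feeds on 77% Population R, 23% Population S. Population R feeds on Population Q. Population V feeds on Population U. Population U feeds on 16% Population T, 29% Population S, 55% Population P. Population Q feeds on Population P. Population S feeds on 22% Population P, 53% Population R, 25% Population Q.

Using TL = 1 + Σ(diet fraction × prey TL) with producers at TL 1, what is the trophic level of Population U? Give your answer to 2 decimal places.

Population Q: 1 + 1 = 2
Population R: 1 + 2 = 3
Population S: 1 + (0.22×1 + 0.53×3 + 0.25×2) = 3.31
Population T: 1 + (0.77×3 + 0.23×3.31) = 4.0713
Population U: 1 + (0.16×4.0713 + 0.29×3.31 + 0.55×1) = 3.161308
Population V: 1 + 3.161308 = 4.161308

3.16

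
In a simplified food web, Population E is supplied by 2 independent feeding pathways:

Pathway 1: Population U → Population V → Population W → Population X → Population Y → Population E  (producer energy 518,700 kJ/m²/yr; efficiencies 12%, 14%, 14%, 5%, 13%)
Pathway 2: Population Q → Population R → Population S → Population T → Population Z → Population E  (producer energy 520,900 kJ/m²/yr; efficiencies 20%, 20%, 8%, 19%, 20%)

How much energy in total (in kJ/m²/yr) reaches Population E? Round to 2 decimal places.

Pathway 1: 518700 × 0.12 × 0.14 × 0.14 × 0.05 × 0.13 = 7.9298856 kJ/m²/yr
Pathway 2: 520900 × 0.2 × 0.2 × 0.08 × 0.19 × 0.2 = 63.34144 kJ/m²/yr
Total at Population E: 7.9298856 + 63.34144 = 71.2713256 kJ/m²/yr

71.27 kJ/m²/yr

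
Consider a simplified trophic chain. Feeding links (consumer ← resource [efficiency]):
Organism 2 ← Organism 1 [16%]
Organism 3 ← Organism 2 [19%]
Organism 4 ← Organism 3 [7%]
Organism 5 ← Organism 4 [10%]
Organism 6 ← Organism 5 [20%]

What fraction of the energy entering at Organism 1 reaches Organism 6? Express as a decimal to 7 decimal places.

0.0000426

Product of link efficiencies: 0.16 × 0.19 × 0.07 × 0.1 × 0.2 = 0.00004256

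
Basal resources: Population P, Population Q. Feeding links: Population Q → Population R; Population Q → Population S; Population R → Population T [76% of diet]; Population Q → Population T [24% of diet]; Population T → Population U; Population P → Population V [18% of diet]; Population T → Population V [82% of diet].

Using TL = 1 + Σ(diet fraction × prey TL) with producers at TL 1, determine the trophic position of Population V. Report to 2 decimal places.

Population R: 1 + 1 = 2
Population S: 1 + 1 = 2
Population T: 1 + (0.76×2 + 0.24×1) = 2.76
Population U: 1 + 2.76 = 3.76
Population V: 1 + (0.18×1 + 0.82×2.76) = 3.4432

3.44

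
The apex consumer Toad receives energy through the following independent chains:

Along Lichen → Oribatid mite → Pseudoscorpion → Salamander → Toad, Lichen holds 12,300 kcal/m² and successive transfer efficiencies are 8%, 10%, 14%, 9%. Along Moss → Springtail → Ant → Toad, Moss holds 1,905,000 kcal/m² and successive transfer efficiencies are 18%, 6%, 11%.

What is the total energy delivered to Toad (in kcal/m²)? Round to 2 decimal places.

2264.38 kcal/m²

Via Lichen: 12300 × 0.08 × 0.1 × 0.14 × 0.09 = 1.23984 kcal/m²
Via Moss: 1905000 × 0.18 × 0.06 × 0.11 = 2263.14 kcal/m²
Total at Toad: 1.23984 + 2263.14 = 2264.37984 kcal/m²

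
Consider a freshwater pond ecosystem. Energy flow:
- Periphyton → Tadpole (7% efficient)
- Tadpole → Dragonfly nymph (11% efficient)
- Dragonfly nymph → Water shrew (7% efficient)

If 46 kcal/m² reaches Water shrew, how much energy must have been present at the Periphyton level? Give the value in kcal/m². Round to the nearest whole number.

85343 kcal/m²

Cumulative transfer efficiency: 0.07 × 0.11 × 0.07 = 0.000539
Periphyton energy = 46 / 0.000539 = 85343 kcal/m²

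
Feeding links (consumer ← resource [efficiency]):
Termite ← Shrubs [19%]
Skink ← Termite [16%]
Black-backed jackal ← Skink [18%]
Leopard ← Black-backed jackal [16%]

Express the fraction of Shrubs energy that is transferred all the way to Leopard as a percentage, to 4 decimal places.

Product of link efficiencies: 0.19 × 0.16 × 0.18 × 0.16 = 0.00087552
As a percentage: 0.00087552 × 100 = 0.0876%

0.0876%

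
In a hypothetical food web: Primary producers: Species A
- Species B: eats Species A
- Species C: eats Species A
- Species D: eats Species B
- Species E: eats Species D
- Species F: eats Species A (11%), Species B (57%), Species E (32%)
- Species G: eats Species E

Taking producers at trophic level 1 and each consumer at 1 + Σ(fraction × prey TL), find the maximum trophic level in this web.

Species B: 1 + 1 = 2
Species C: 1 + 1 = 2
Species D: 1 + 2 = 3
Species E: 1 + 3 = 4
Species F: 1 + (0.11×1 + 0.57×2 + 0.32×4) = 3.53
Species G: 1 + 4 = 5

5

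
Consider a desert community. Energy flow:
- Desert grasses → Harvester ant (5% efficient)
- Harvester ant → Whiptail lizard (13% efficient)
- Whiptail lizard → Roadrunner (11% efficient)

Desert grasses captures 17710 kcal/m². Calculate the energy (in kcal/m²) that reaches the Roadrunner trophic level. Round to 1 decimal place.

12.7 kcal/m²

Harvester ant: 17710 × 0.05 = 885.5 kcal/m²
Whiptail lizard: 885.5 × 0.13 = 115.115 kcal/m²
Roadrunner: 115.115 × 0.11 = 12.66265 kcal/m²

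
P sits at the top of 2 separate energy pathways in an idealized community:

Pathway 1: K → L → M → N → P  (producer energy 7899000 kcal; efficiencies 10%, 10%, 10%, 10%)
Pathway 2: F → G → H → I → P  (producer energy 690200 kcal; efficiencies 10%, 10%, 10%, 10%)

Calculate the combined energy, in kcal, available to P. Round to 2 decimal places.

Pathway 1: 7899000 × 0.1 × 0.1 × 0.1 × 0.1 = 789.9 kcal
Pathway 2: 690200 × 0.1 × 0.1 × 0.1 × 0.1 = 69.02 kcal
Total at P: 789.9 + 69.02 = 858.92 kcal

858.92 kcal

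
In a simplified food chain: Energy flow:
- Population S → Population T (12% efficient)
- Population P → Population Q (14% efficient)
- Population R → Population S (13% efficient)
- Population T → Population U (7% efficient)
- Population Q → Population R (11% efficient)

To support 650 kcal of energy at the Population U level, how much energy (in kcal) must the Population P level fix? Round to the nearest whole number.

38651824 kcal

Cumulative transfer efficiency: 0.14 × 0.11 × 0.13 × 0.12 × 0.07 = 0.0000168168
Population P energy = 650 / 0.0000168168 = 38651824 kcal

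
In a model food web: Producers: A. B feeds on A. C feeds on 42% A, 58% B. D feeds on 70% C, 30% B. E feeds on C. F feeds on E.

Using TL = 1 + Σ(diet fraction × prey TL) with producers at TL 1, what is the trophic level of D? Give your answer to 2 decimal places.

3.41

B: 1 + 1 = 2
C: 1 + (0.42×1 + 0.58×2) = 2.58
D: 1 + (0.7×2.58 + 0.3×2) = 3.406
E: 1 + 2.58 = 3.58
F: 1 + 3.58 = 4.58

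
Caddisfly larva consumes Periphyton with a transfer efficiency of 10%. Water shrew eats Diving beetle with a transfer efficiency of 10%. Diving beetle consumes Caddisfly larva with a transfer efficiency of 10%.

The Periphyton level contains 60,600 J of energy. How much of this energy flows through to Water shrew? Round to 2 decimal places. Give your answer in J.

Caddisfly larva: 60600 × 0.1 = 6060 J
Diving beetle: 6060 × 0.1 = 606 J
Water shrew: 606 × 0.1 = 60.6 J

60.60 J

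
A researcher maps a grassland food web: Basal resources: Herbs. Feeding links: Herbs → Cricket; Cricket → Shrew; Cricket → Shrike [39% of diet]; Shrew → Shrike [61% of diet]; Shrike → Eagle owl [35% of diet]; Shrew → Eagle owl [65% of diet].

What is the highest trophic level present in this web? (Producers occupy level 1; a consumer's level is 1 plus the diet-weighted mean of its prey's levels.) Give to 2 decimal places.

Cricket: 1 + 1 = 2
Shrew: 1 + 2 = 3
Shrike: 1 + (0.39×2 + 0.61×3) = 3.61
Eagle owl: 1 + (0.35×3.61 + 0.65×3) = 4.2135

4.21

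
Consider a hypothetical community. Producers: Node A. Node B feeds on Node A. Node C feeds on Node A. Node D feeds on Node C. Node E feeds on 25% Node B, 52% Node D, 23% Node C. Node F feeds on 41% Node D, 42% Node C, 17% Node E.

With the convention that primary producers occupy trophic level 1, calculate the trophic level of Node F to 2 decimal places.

Node B: 1 + 1 = 2
Node C: 1 + 1 = 2
Node D: 1 + 2 = 3
Node E: 1 + (0.25×2 + 0.52×3 + 0.23×2) = 3.52
Node F: 1 + (0.41×3 + 0.42×2 + 0.17×3.52) = 3.6684

3.67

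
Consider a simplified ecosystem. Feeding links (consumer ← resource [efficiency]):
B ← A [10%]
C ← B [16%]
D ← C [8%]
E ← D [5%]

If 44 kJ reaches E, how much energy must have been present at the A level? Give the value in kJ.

Cumulative transfer efficiency: 0.1 × 0.16 × 0.08 × 0.05 = 0.000064
A energy = 44 / 0.000064 = 687500 kJ

687500 kJ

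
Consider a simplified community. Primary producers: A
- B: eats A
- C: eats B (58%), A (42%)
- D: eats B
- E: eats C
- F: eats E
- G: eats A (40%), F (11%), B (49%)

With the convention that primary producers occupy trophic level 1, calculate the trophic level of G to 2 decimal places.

B: 1 + 1 = 2
C: 1 + (0.58×2 + 0.42×1) = 2.58
D: 1 + 2 = 3
E: 1 + 2.58 = 3.58
F: 1 + 3.58 = 4.58
G: 1 + (0.4×1 + 0.11×4.58 + 0.49×2) = 2.8838

2.88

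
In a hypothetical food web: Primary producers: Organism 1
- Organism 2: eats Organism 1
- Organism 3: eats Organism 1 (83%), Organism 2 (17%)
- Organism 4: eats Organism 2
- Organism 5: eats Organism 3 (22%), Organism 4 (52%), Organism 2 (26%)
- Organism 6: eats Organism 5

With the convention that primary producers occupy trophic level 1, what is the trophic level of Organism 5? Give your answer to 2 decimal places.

Organism 2: 1 + 1 = 2
Organism 3: 1 + (0.83×1 + 0.17×2) = 2.17
Organism 4: 1 + 2 = 3
Organism 5: 1 + (0.22×2.17 + 0.52×3 + 0.26×2) = 3.5574
Organism 6: 1 + 3.5574 = 4.5574

3.56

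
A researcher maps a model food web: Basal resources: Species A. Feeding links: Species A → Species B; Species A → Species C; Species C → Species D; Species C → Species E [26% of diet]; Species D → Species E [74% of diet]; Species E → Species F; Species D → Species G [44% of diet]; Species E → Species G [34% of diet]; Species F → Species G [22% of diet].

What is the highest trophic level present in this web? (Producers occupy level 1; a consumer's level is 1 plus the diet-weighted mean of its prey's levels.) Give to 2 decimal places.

Species B: 1 + 1 = 2
Species C: 1 + 1 = 2
Species D: 1 + 2 = 3
Species E: 1 + (0.26×2 + 0.74×3) = 3.74
Species F: 1 + 3.74 = 4.74
Species G: 1 + (0.44×3 + 0.34×3.74 + 0.22×4.74) = 4.6344

4.74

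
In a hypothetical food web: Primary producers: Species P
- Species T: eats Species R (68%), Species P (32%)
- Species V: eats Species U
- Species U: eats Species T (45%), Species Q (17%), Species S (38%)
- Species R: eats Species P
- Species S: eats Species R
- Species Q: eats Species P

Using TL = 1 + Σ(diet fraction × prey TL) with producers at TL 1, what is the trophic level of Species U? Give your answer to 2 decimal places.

3.69

Species Q: 1 + 1 = 2
Species R: 1 + 1 = 2
Species S: 1 + 2 = 3
Species T: 1 + (0.68×2 + 0.32×1) = 2.68
Species U: 1 + (0.45×2.68 + 0.17×2 + 0.38×3) = 3.686
Species V: 1 + 3.686 = 4.686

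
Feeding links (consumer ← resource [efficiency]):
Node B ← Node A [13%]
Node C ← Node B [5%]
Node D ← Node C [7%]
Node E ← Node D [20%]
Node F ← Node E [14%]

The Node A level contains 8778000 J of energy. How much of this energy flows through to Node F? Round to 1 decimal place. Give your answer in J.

111.8 J

Node B: 8778000 × 0.13 = 1141140 J
Node C: 1141140 × 0.05 = 57057 J
Node D: 57057 × 0.07 = 3993.99 J
Node E: 3993.99 × 0.2 = 798.798 J
Node F: 798.798 × 0.14 = 111.83172 J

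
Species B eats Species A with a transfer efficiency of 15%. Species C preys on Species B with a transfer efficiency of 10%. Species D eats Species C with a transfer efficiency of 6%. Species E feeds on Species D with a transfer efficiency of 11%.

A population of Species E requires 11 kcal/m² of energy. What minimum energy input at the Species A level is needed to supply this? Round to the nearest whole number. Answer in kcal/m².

Cumulative transfer efficiency: 0.15 × 0.1 × 0.06 × 0.11 = 0.000099
Species A energy = 11 / 0.000099 = 111111 kcal/m²

111111 kcal/m²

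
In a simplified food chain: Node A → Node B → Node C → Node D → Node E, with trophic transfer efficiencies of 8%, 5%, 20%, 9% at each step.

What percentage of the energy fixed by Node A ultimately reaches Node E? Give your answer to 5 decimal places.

0.00720%

Product of link efficiencies: 0.08 × 0.05 × 0.2 × 0.09 = 0.000072
As a percentage: 0.000072 × 100 = 0.00720%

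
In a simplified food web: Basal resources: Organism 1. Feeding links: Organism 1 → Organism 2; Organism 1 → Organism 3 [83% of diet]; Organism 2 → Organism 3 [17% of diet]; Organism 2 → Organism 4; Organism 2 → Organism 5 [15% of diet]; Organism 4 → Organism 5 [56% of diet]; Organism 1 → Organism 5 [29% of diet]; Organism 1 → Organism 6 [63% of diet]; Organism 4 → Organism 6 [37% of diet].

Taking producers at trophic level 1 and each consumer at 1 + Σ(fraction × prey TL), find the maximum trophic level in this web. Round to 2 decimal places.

3.27

Organism 2: 1 + 1 = 2
Organism 3: 1 + (0.83×1 + 0.17×2) = 2.17
Organism 4: 1 + 2 = 3
Organism 5: 1 + (0.15×2 + 0.56×3 + 0.29×1) = 3.27
Organism 6: 1 + (0.63×1 + 0.37×3) = 2.74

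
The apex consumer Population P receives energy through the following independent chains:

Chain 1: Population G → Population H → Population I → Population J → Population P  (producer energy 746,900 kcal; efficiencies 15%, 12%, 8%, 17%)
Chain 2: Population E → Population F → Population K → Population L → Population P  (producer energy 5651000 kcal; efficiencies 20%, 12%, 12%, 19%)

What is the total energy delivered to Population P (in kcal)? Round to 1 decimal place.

Chain 1: 746900 × 0.15 × 0.12 × 0.08 × 0.17 = 182.84112 kcal
Chain 2: 5651000 × 0.2 × 0.12 × 0.12 × 0.19 = 3092.2272 kcal
Total at Population P: 182.84112 + 3092.2272 = 3275.06832 kcal

3275.1 kcal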